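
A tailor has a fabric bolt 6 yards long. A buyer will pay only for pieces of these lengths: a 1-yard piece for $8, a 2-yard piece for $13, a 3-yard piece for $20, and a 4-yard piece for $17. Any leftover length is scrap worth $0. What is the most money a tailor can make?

48

Consider every possible first cut. f[k] is the best of p[i]+f[k−i] over all sellable i≤k.
f[1] = 8
f[2] = 16  (first piece 1, then f[1]=8)
f[3] = 24  (first piece 1, then f[2]=16)
f[4] = 32  (first piece 1, then f[3]=24)
f[5] = 40  (first piece 1, then f[4]=32)
f[6] = 48  (first piece 1, then f[5]=40)
One optimal cutting: 1 + 1 + 1 + 1 + 1 + 1 → $48.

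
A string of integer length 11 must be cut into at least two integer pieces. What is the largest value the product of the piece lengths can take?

Let m[k] be the best product for length k (with at least one cut). For each first piece i, the rest contributes max(k−i, m[k−i]).
m[2] = 1*max(1,0) = 1*1 = 1
m[3] = 1*max(2,1) = 1*2 = 2
m[4] = 2*max(2,1) = 2*2 = 4
m[5] = 2*max(3,2) = 2*3 = 6
m[6] = 3*max(3,2) = 3*3 = 9
m[7] = 2*max(5,6) = 2*6 = 12
m[8] = 2*max(6,9) = 2*9 = 18
m[9] = 3*max(6,9) = 3*9 = 27
m[10] = 2*max(8,18) = 2*18 = 36
m[11] = 2*max(9,27) = 2*27 = 54
One optimal split: 3 + 3 + 3 + 2; product 3*3*3*2 = 54.

54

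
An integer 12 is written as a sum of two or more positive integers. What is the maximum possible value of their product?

Fill g[k] for k=2..12: at each k try every first piece i and multiply by the better of (k−i) uncut or g[k−i].
g[2] = 1*max(1,0) = 1*1 = 1
g[3] = 1*max(2,1) = 1*2 = 2
g[4] = 2*max(2,1) = 2*2 = 4
g[5] = 2*max(3,2) = 2*3 = 6
g[6] = 3*max(3,2) = 3*3 = 9
g[7] = 2*max(5,6) = 2*6 = 12
g[8] = 2*max(6,9) = 2*9 = 18
g[9] = 3*max(6,9) = 3*9 = 27
g[10] = 2*max(8,18) = 2*18 = 36
g[11] = 2*max(9,27) = 2*27 = 54
g[12] = 3*max(9,27) = 3*27 = 81
One optimal split: 3 + 3 + 3 + 3; product 3*3*3*3 = 81.

81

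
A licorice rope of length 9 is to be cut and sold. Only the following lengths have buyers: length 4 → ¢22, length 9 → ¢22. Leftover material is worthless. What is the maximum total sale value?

44

Consider every possible first cut. r[k] is the best of p[i]+r[k−i] over all sellable i≤k.
r[1] = 0
r[2] = 0
r[3] = 0
r[4] = 22
r[5] = 22
r[6] = 22
r[7] = 22
r[8] = 44  (first piece 4, then r[4]=22)
r[9] = max(22+22, 22+0) = 44
One optimal cutting: pieces 4 + 4 with 1 cm of scrap → ¢44.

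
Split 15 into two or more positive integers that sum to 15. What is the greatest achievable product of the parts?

Fill m[k] for k=2..15: at each k try every first piece i and multiply by the better of (k−i) uncut or m[k−i].
Small cases: m[2]=1, m[3]=2, m[4]=4, m[5]=6, m[6]=9, m[7]=12, m[8]=18.
m[9] = max(1*18, 2*12, 3*9, …, 7*2, 8*1) = 27
m[10] = max(1*27, 2*18, 3*12, …, 8*2, 9*1) = 36
m[11] = max(1*36, 2*27, 3*18, …, 9*2, 10*1) = 54
m[12] = max(1*54, 2*36, 3*27, …, 10*2, 11*1) = 81
m[13] = max(1*81, 2*54, 3*36, …, 11*2, 12*1) = 108
m[14] = max(1*108, 2*81, 3*54, …, 12*2, 13*1) = 162
m[15] = max(1*162, 2*108, 3*81, …, 13*2, 14*1) = 243
One optimal split: 3 + 3 + 3 + 3 + 3; product 3*3*3*3*3 = 243.

243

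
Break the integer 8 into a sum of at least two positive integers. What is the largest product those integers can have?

18

Fill m[k] for k=2..8: at each k try every first piece i and multiply by the better of (k−i) uncut or m[k−i].
m[2] = 1×max(1,0) = 1×1 = 1
m[3] = max(1×2, 2×1) = 2
m[4] = max(1×3, 2×2, 3×1) = 4
m[5] = max(1×4, 2×3, 3×2, 4×1) = 6
m[6] = max(1×6, 2×4, 3×3, 4×2, 5×1) = 9
m[7] = max(1×9, 2×6, 3×4, 4×3, 5×2, 6×1) = 12
m[8] = max(1×12, 2×9, 3×6, …, 6×2, 7×1) = 18
One optimal split: 3 + 3 + 2; product 3×3×2 = 18.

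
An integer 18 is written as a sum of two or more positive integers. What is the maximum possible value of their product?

Let g[k] be the best product for length k (with at least one cut). For each first piece i, the rest contributes max(k−i, g[k−i]).
Small cases: g[2]=1, g[3]=2, g[4]=4, g[5]=6, g[6]=9, g[7]=12, g[8]=18, g[9]=27, g[10]=36, g[11]=54, g[12]=81.
g[13] = 2·max(11,54) = 2·54 = 108
g[14] = 2·max(12,81) = 2·81 = 162
g[15] = 3·max(12,81) = 3·81 = 243
g[16] = 2·max(14,162) = 2·162 = 324
g[17] = 2·max(15,243) = 2·243 = 486
g[18] = 3·max(15,243) = 3·243 = 729
One optimal split: 3 + 3 + 3 + 3 + 3 + 3; product 3·3·3·3·3·3 = 729.

729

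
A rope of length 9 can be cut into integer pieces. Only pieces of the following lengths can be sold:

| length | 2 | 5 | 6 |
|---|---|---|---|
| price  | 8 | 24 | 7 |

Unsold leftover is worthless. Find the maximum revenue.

40

Consider every possible first cut. r[k] is the best of p[i]+r[k−i] over all sellable i≤k.
r[1] = 0
r[2] = 8
r[3] = 8
r[4] = 16  (first piece 2, then r[2]=8)
r[5] = max(8+8, 24+0) = 24
r[6] = max(8+16, 24+0, 7+0) = 24
r[7] = max(8+24, 24+8, 7+0) = 32
r[8] = max(8+24, 24+8, 7+8) = 32
r[9] = max(8+32, 24+16, 7+8) = 40
One optimal cutting: 5 + 2 + 2 → €40.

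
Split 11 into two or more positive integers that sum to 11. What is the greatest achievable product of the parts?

54

Let f[k] be the best product for length k (with at least one cut). For each first piece i, the rest contributes max(k−i, f[k−i]).
f[2] = 1·max(1,0) = 1·1 = 1
f[3] = 1·max(2,1) = 1·2 = 2
f[4] = 2·max(2,1) = 2·2 = 4
f[5] = 2·max(3,2) = 2·3 = 6
f[6] = 3·max(3,2) = 3·3 = 9
f[7] = 2·max(5,6) = 2·6 = 12
f[8] = 2·max(6,9) = 2·9 = 18
f[9] = 3·max(6,9) = 3·9 = 27
f[10] = 2·max(8,18) = 2·18 = 36
f[11] = 2·max(9,27) = 2·27 = 54
One optimal split: 3 + 3 + 3 + 2; product 3·3·3·2 = 54.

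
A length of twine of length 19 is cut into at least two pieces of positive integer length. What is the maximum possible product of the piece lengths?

Let g[k] be the best product for length k (with at least one cut). For each first piece i, the rest contributes max(k−i, g[k−i]).
g[2] = 1·max(1,0) = 1·1 = 1
g[3] = max(1·2, 2·1) = 2
g[4] = max(1·3, 2·2, 3·1) = 4
g[5] = max(1·4, 2·3, 3·2, 4·1) = 6
g[6] = max(1·6, 2·4, 3·3, 4·2, 5·1) = 9
g[7] = max(1·9, 2·6, 3·4, 4·3, 5·2, 6·1) = 12
g[8] = max(1·12, 2·9, 3·6, …, 6·2, 7·1) = 18
g[9] = max(1·18, 2·12, 3·9, …, 7·2, 8·1) = 27
g[10] = max(1·27, 2·18, 3·12, …, 8·2, 9·1) = 36
g[11] = max(1·36, 2·27, 3·18, …, 9·2, 10·1) = 54
g[12] = max(1·54, 2·36, 3·27, …, 10·2, 11·1) = 81
g[13] = max(1·81, 2·54, 3·36, …, 11·2, 12·1) = 108
g[14] = max(1·108, 2·81, 3·54, …, 12·2, 13·1) = 162
g[15] = max(1·162, 2·108, 3·81, …, 13·2, 14·1) = 243
g[16] = max(1·243, 2·162, 3·108, …, 14·2, 15·1) = 324
g[17] = max(1·324, 2·243, 3·162, …, 15·2, 16·1) = 486
g[18] = max(1·486, 2·324, 3·243, …, 16·2, 17·1) = 729
g[19] = max(1·729, 2·486, 3·324, …, 17·2, 18·1) = 972
One optimal split: 3 + 3 + 3 + 3 + 3 + 2 + 2; product 3·3·3·3·3·2·2 = 972.

972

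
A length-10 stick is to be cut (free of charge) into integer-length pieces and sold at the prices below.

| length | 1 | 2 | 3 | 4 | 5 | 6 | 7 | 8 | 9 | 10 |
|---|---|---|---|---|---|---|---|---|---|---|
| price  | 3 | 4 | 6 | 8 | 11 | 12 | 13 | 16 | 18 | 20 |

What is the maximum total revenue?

Consider every possible first cut. r[k] is the best of p[i]+r[k−i] over all sellable i≤k.
r[1] = 3
r[2] = max(3+3, 4+0) = 6
r[3] = max(3+6, 4+3, 6+0) = 9
r[4] = max(3+9, 4+6, 6+3, 8+0) = 12
r[5] = max(3+12, 4+9, 6+6, 8+3, 11+0) = 15
r[6] = max(3+15, 4+12, 6+9, 8+6, 11+3, 12+0) = 18
r[7] = max(3+18, 4+15, 6+12, …, 12+3, 13+0) = 21
r[8] = max(3+21, 4+18, 6+15, …, 13+3, 16+0) = 24
r[9] = max(3+24, 4+21, 6+18, …, 16+3, 18+0) = 27
r[10] = max(3+27, 4+24, 6+21, …, 18+3, 20+0) = 30
One optimal cutting: 1 + 1 + 1 + 1 + 1 + 1 + 1 + 1 + 1 + 1 → $3 + $3 + $3 + $3 + $3 + $3 + $3 + $3 + $3 + $3 = $30.

30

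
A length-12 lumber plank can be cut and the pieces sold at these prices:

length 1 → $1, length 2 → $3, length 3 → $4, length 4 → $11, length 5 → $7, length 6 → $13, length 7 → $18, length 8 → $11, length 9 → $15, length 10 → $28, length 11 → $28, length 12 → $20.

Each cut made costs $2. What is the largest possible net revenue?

29

Build net[k] bottom-up: net[k] = max over allowed piece i of (p[i] + net[k−i]) − 2 per cut.
net[1] = 1
net[2] = max(1+1-2, 3+0) = 3
net[3] = max(1+3-2, 3+1-2, 4+0) = 4
net[4] = max(1+4-2, 3+3-2, 4+1-2, 11+0) = 11
net[5] = max(1+11-2, 3+4-2, 4+3-2, 11+1-2, 7+0) = 10
net[6] = max(1+10-2, 3+11-2, 4+4-2, 11+3-2, 7+1-2, 13+0) = 13
net[7] = max(1+13-2, 3+10-2, 4+11-2, …, 13+1-2, 18+0) = 18
net[8] = max(1+18-2, 3+13-2, 4+10-2, …, 18+1-2, 11+0) = 20
net[9] = max(1+20-2, 3+18-2, 4+13-2, …, 11+1-2, 15+0) = 19
net[10] = max(1+19-2, 3+20-2, 4+18-2, …, 15+1-2, 28+0) = 28
net[11] = max(1+28-2, 3+19-2, 4+20-2, …, 28+1-2, 28+0) = 28
net[12] = max(1+28-2, 3+28-2, 4+19-2, …, 28+1-2, 20+0) = 29
One optimal plan: pieces 10 + 2 (1 cut) → $31 − $2 = $29.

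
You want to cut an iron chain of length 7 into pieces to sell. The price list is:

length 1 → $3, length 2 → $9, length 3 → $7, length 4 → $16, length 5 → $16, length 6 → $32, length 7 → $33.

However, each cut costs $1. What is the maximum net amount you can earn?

Let v[k] be the best obtainable value from length k. For each k, try every first piece i and keep the best of price[i] + v[k−i] minus the 1 cut fee when i<k.
v[1] = 3
v[2] = max(3+3-1, 9+0) = 9
v[3] = max(3+9-1, 9+3-1, 7+0) = 11
v[4] = max(3+11-1, 9+9-1, 7+3-1, 16+0) = 17
v[5] = max(3+17-1, 9+11-1, 7+9-1, 16+3-1, 16+0) = 19
v[6] = max(3+19-1, 9+17-1, 7+11-1, 16+9-1, 16+3-1, 32+0) = 32
v[7] = max(3+32-1, 9+19-1, 7+17-1, …, 32+3-1, 33+0) = 34
One optimal plan: pieces 6 + 1 (1 cut) → $35 − $1 = $34.

34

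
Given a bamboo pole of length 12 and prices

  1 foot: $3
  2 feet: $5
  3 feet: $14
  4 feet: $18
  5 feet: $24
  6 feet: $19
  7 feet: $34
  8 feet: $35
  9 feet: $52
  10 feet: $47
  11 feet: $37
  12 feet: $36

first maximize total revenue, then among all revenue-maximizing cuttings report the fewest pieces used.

Build r[k] bottom-up: r[k] = max over allowed piece i of (p[i] + r[k−i]).
r[1] = 3
r[2] = 6  (first piece 1, then r[1]=3)
r[3] = 14
r[4] = 18
r[5] = 24
r[6] = 28  (first piece 3, then r[3]=14)
r[7] = 34
r[8] = 38  (first piece 3, then r[5]=24)
r[9] = 52
r[10] = 55  (first piece 1, then r[9]=52)
r[11] = 58  (first piece 1, then r[10]=55)
r[12] = 66  (first piece 3, then r[9]=52)
Maximum revenue is $66.
Now minimize piece count subject to staying optimal: for each k, pieces[k] = 1 + min over i with p[i]+r[k−i]=r[k] of pieces[k−i].
pieces[9] = 1
pieces[10] = 2
pieces[11] = 3
pieces[12] = 2

2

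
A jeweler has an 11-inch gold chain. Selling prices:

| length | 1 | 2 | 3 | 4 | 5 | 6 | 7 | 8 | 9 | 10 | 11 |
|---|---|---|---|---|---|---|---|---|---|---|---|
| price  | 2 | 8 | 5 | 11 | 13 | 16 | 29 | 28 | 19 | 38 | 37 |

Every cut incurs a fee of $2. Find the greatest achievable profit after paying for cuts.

Let net[k] be the best obtainable value from length k. For each k, try every first piece i and keep the best of price[i] + net[k−i] minus the 2 cut fee when i<k.
net[1] = 2
net[2] = 8
net[3] = 8  (first piece 1, then net[2]=8)
net[4] = 14  (first piece 2, then net[2]=8)
net[5] = 14  (first piece 1, then net[4]=14)
net[6] = 20  (first piece 2, then net[4]=14)
net[7] = 29
net[8] = 29  (first piece 1, then net[7]=29)
net[9] = 35  (first piece 2, then net[7]=29)
net[10] = 38
net[11] = 41  (first piece 2, then net[9]=35)
One optimal plan: pieces 7 + 2 + 2 (2 cuts) → $45 − $4 = $41.

41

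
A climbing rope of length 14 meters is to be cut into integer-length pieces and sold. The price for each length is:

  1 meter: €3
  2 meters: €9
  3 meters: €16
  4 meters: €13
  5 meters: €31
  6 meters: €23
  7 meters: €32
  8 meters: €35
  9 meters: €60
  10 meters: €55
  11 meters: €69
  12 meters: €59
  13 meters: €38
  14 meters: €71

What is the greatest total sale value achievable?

91

Let v[k] be the best obtainable value from length k. For each k, try every first piece i and keep the best of price[i] + v[k−i].
v[1] = 3
v[2] = max(3+3, 9+0) = 9
v[3] = max(3+9, 9+3, 16+0) = 16
v[4] = max(3+16, 9+9, 16+3, 13+0) = 19
v[5] = max(3+19, 9+16, 16+9, 13+3, 31+0) = 31
v[6] = max(3+31, 9+19, 16+16, 13+9, 31+3, 23+0) = 34
v[7] = max(3+34, 9+31, 16+19, …, 23+3, 32+0) = 40
v[8] = max(3+40, 9+34, 16+31, …, 32+3, 35+0) = 47
v[9] = max(3+47, 9+40, 16+34, …, 35+3, 60+0) = 60
v[10] = max(3+60, 9+47, 16+40, …, 60+3, 55+0) = 63
v[11] = max(3+63, 9+60, 16+47, …, 55+3, 69+0) = 69
v[12] = max(3+69, 9+63, 16+60, …, 69+3, 59+0) = 76
v[13] = max(3+76, 9+69, 16+63, …, 59+3, 38+0) = 79
v[14] = max(3+79, 9+76, 16+69, …, 38+3, 71+0) = 91
One optimal cutting: 9 + 5 → €60 + €31 = €91.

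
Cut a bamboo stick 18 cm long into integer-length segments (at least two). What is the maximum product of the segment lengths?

Let P[k] be the best product for length k (with at least one cut). For each first piece i, the rest contributes max(k−i, P[k−i]).
P[2] = 1·max(1,0) = 1·1 = 1
P[3] = 1·max(2,1) = 1·2 = 2
P[4] = 2·max(2,1) = 2·2 = 4
P[5] = 2·max(3,2) = 2·3 = 6
P[6] = 3·max(3,2) = 3·3 = 9
P[7] = 2·max(5,6) = 2·6 = 12
P[8] = 2·max(6,9) = 2·9 = 18
P[9] = 3·max(6,9) = 3·9 = 27
P[10] = 2·max(8,18) = 2·18 = 36
P[11] = 2·max(9,27) = 2·27 = 54
P[12] = 3·max(9,27) = 3·27 = 81
P[13] = 2·max(11,54) = 2·54 = 108
P[14] = 2·max(12,81) = 2·81 = 162
P[15] = 3·max(12,81) = 3·81 = 243
P[16] = 2·max(14,162) = 2·162 = 324
P[17] = 2·max(15,243) = 2·243 = 486
P[18] = 3·max(15,243) = 3·243 = 729
One optimal split: 3 + 3 + 3 + 3 + 3 + 3; product 3·3·3·3·3·3 = 729.

729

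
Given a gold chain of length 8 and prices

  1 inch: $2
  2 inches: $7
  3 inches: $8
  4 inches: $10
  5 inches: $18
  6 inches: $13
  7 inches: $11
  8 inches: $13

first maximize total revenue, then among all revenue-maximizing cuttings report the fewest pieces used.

4

Consider every possible first cut. r[k] is the best of p[i]+r[k−i] over all sellable i≤k.
r[1] = 2
r[2] = max(2+2, 7+0) = 7
r[3] = max(2+7, 7+2, 8+0) = 9
r[4] = max(2+9, 7+7, 8+2, 10+0) = 14
r[5] = max(2+14, 7+9, 8+7, 10+2, 18+0) = 18
r[6] = max(2+18, 7+14, 8+9, 10+7, 18+2, 13+0) = 21
r[7] = max(2+21, 7+18, 8+14, …, 13+2, 11+0) = 25
r[8] = max(2+25, 7+21, 8+18, …, 11+2, 13+0) = 28
Maximum revenue is $28.
Now minimize piece count subject to staying optimal: for each k, pieces[k] = 1 + min over i with p[i]+r[k−i]=r[k] of pieces[k−i].
pieces[5] = 1
pieces[6] = 3
pieces[7] = 2
pieces[8] = 4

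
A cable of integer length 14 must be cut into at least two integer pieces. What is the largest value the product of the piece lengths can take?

Define f[k] = max over 1≤i<k of i · max(k−i, f[k−i]); the inner max lets the remainder stay uncut if that's better.
Small cases: f[2]=1, f[3]=2, f[4]=4, f[5]=6, f[6]=9, f[7]=12, f[8]=18.
f[9] = 3*max(6,9) = 3*9 = 27
f[10] = 2*max(8,18) = 2*18 = 36
f[11] = 2*max(9,27) = 2*27 = 54
f[12] = 3*max(9,27) = 3*27 = 81
f[13] = 2*max(11,54) = 2*54 = 108
f[14] = 2*max(12,81) = 2*81 = 162
One optimal split: 3 + 3 + 3 + 3 + 2; product 3*3*3*3*2 = 162.

162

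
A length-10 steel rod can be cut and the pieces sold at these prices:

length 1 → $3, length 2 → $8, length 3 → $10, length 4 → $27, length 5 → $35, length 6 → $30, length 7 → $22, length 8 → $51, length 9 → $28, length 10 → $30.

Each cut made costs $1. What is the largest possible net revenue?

69

Build v[k] bottom-up: v[k] = max over allowed piece i of (p[i] + v[k−i]) − 1 per cut.
v[1] = 3
v[2] = 8
v[3] = 10  (first piece 1, then v[2]=8)
v[4] = 27
v[5] = 35
v[6] = 37  (first piece 1, then v[5]=35)
v[7] = 42  (first piece 2, then v[5]=35)
v[8] = 53  (first piece 4, then v[4]=27)
v[9] = 61  (first piece 4, then v[5]=35)
v[10] = 69  (first piece 5, then v[5]=35)
One optimal plan: pieces 5 + 5 (1 cut) → $70 − $1 = $69.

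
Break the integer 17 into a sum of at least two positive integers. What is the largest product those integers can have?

Define P[k] = max over 1≤i<k of i · max(k−i, P[k−i]); the inner max lets the remainder stay uncut if that's better.
P[2] = 1·max(1,0) = 1·1 = 1
P[3] = 1·max(2,1) = 1·2 = 2
P[4] = 2·max(2,1) = 2·2 = 4
P[5] = 2·max(3,2) = 2·3 = 6
P[6] = 3·max(3,2) = 3·3 = 9
P[7] = 2·max(5,6) = 2·6 = 12
P[8] = 2·max(6,9) = 2·9 = 18
P[9] = 3·max(6,9) = 3·9 = 27
P[10] = 2·max(8,18) = 2·18 = 36
P[11] = 2·max(9,27) = 2·27 = 54
P[12] = 3·max(9,27) = 3·27 = 81
P[13] = 2·max(11,54) = 2·54 = 108
P[14] = 2·max(12,81) = 2·81 = 162
P[15] = 3·max(12,81) = 3·81 = 243
P[16] = 2·max(14,162) = 2·162 = 324
P[17] = 2·max(15,243) = 2·243 = 486
One optimal split: 3 + 3 + 3 + 3 + 3 + 2; product 3·3·3·3·3·2 = 486.

486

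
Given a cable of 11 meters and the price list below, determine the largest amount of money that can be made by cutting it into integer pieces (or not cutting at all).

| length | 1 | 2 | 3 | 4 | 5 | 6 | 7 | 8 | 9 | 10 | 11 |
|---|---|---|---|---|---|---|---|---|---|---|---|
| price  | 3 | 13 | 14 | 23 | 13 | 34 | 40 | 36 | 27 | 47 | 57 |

68

Consider every possible first cut. v[k] is the best of p[i]+v[k−i] over all sellable i≤k.
v[1] = 3
v[2] = 13
v[3] = 16  (first piece 1, then v[2]=13)
v[4] = 26  (first piece 2, then v[2]=13)
v[5] = 29  (first piece 1, then v[4]=26)
v[6] = 39  (first piece 2, then v[4]=26)
v[7] = 42  (first piece 1, then v[6]=39)
v[8] = 52  (first piece 2, then v[6]=39)
v[9] = 55  (first piece 1, then v[8]=52)
v[10] = 65  (first piece 2, then v[8]=52)
v[11] = 68  (first piece 1, then v[10]=65)
One optimal cutting: 2 + 2 + 2 + 2 + 2 + 1 → $13 + $13 + $13 + $13 + $13 + $3 = $68.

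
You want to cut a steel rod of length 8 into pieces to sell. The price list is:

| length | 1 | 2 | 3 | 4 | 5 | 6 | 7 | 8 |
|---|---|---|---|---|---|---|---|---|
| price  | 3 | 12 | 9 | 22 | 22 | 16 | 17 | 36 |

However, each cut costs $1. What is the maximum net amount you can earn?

45

Let net[k] be the best obtainable value from length k. For each k, try every first piece i and keep the best of price[i] + net[k−i] minus the 1 cut fee when i<k.
net[1] = 3
net[2] = max(3+3-1, 12+0) = 12
net[3] = max(3+12-1, 12+3-1, 9+0) = 14
net[4] = max(3+14-1, 12+12-1, 9+3-1, 22+0) = 23
net[5] = max(3+23-1, 12+14-1, 9+12-1, 22+3-1, 22+0) = 25
net[6] = max(3+25-1, 12+23-1, 9+14-1, 22+12-1, 22+3-1, 16+0) = 34
net[7] = max(3+34-1, 12+25-1, 9+23-1, …, 16+3-1, 17+0) = 36
net[8] = max(3+36-1, 12+34-1, 9+25-1, …, 17+3-1, 36+0) = 45
One optimal plan: pieces 2 + 2 + 2 + 2 (3 cuts) → $48 − $3 = $45.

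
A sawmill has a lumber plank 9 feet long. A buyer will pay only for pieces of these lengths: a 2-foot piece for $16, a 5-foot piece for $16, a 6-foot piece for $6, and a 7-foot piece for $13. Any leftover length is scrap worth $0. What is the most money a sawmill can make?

64

Build best[k] bottom-up: best[k] = max over allowed piece i of (p[i] + best[k−i]).
best[1] = 0
best[2] = 16
best[3] = 16
best[4] = 32  (first piece 2, then best[2]=16)
best[5] = 32
best[6] = 48  (first piece 2, then best[4]=32)
best[7] = 48
best[8] = 64  (first piece 2, then best[6]=48)
best[9] = 64
One optimal cutting: pieces 2 + 2 + 2 + 2 with 1 foot of scrap → $64.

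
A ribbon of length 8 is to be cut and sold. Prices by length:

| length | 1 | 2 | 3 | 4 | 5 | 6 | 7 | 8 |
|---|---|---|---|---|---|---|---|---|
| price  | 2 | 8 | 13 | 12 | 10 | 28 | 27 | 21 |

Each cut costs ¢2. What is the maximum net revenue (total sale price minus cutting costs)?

34

Build v[k] bottom-up: v[k] = max over allowed piece i of (p[i] + v[k−i]) − 2 per cut.
v[1] = 2
v[2] = max(2+2-2, 8+0) = 8
v[3] = max(2+8-2, 8+2-2, 13+0) = 13
v[4] = max(2+13-2, 8+8-2, 13+2-2, 12+0) = 14
v[5] = max(2+14-2, 8+13-2, 13+8-2, 12+2-2, 10+0) = 19
v[6] = max(2+19-2, 8+14-2, 13+13-2, 12+8-2, 10+2-2, 28+0) = 28
v[7] = max(2+28-2, 8+19-2, 13+14-2, …, 28+2-2, 27+0) = 28
v[8] = max(2+28-2, 8+28-2, 13+19-2, …, 27+2-2, 21+0) = 34
One optimal plan: pieces 6 + 2 (1 cut) → ¢36 − ¢2 = ¢34.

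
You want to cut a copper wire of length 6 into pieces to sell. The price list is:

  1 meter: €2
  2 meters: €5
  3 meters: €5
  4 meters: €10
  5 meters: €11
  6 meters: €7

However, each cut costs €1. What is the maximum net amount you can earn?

14

Let r[k] be the best obtainable value from length k. For each k, try every first piece i and keep the best of price[i] + r[k−i] minus the 1 cut fee when i<k.
r[1] = 2
r[2] = max(2+2-1, 5+0) = 5
r[3] = max(2+5-1, 5+2-1, 5+0) = 6
r[4] = max(2+6-1, 5+5-1, 5+2-1, 10+0) = 10
r[5] = max(2+10-1, 5+6-1, 5+5-1, 10+2-1, 11+0) = 11
r[6] = max(2+11-1, 5+10-1, 5+6-1, 10+5-1, 11+2-1, 7+0) = 14
One optimal plan: pieces 4 + 2 (1 cut) → €15 − €1 = €14.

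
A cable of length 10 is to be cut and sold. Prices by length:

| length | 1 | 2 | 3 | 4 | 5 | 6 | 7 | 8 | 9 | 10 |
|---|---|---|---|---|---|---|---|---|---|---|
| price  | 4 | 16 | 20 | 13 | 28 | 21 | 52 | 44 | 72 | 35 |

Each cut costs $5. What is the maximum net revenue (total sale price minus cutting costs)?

71

Build v[k] bottom-up: v[k] = max over allowed piece i of (p[i] + v[k−i]) − 5 per cut.
v[1] = 4
v[2] = 16
v[3] = 20
v[4] = 27  (first piece 2, then v[2]=16)
v[5] = 31  (first piece 2, then v[3]=20)
v[6] = 38  (first piece 2, then v[4]=27)
v[7] = 52
v[8] = 51  (first piece 1, then v[7]=52)
v[9] = 72
v[10] = 71  (first piece 1, then v[9]=72)
One optimal plan: pieces 9 + 1 (1 cut) → $76 − $5 = $71.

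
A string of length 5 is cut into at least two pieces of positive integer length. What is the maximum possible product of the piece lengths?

Fill prod[k] for k=2..5: at each k try every first piece i and multiply by the better of (k−i) uncut or prod[k−i].
prod[2] = 1*max(1,0) = 1*1 = 1
prod[3] = max(1*2, 2*1) = 2
prod[4] = max(1*3, 2*2, 3*1) = 4
prod[5] = max(1*4, 2*3, 3*2, 4*1) = 6
One optimal split: 3 + 2; product 3*2 = 6.

6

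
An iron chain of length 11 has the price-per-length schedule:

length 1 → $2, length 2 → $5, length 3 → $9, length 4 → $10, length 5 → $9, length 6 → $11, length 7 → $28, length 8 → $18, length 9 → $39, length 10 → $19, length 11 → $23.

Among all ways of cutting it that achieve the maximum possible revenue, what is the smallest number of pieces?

2

Build r[k] bottom-up: r[k] = max over allowed piece i of (p[i] + r[k−i]).
r[1] = 2
r[2] = max(2+2, 5+0) = 5
r[3] = max(2+5, 5+2, 9+0) = 9
r[4] = max(2+9, 5+5, 9+2, 10+0) = 11
r[5] = max(2+11, 5+9, 9+5, 10+2, 9+0) = 14
r[6] = max(2+14, 5+11, 9+9, 10+5, 9+2, 11+0) = 18
r[7] = max(2+18, 5+14, 9+11, …, 11+2, 28+0) = 28
r[8] = max(2+28, 5+18, 9+14, …, 28+2, 18+0) = 30
r[9] = max(2+30, 5+28, 9+18, …, 18+2, 39+0) = 39
r[10] = max(2+39, 5+30, 9+28, …, 39+2, 19+0) = 41
r[11] = max(2+41, 5+39, 9+30, …, 19+2, 23+0) = 44
Maximum revenue is $44.
Now minimize piece count subject to staying optimal: for each k, pieces[k] = 1 + min over i with p[i]+r[k−i]=r[k] of pieces[k−i].
pieces[8] = 2
pieces[9] = 1
pieces[10] = 2
pieces[11] = 2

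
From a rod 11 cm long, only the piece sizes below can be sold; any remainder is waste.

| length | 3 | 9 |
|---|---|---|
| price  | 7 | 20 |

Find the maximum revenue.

Build best[k] bottom-up: best[k] = max over allowed piece i of (p[i] + best[k−i]).
best[1] = 0
best[2] = 0
best[3] = 7
best[4] = 7
best[5] = 7
best[6] = 14  (first piece 3, then best[3]=7)
best[7] = 14
best[8] = 14
best[9] = max(7+14, 20+0) = 21
best[10] = max(7+14, 20+0) = 21
best[11] = max(7+14, 20+0) = 21
One optimal cutting: pieces 3 + 3 + 3 with 2 cm of scrap → $21.

21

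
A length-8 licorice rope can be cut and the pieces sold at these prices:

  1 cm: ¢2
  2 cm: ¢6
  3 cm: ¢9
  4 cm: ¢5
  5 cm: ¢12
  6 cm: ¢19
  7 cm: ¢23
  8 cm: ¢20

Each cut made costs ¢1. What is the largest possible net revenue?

Let v[k] be the best obtainable value from length k. For each k, try every first piece i and keep the best of price[i] + v[k−i] minus the 1 cut fee when i<k.
v[1] = 2
v[2] = max(2+2-1, 6+0) = 6
v[3] = max(2+6-1, 6+2-1, 9+0) = 9
v[4] = max(2+9-1, 6+6-1, 9+2-1, 5+0) = 11
v[5] = max(2+11-1, 6+9-1, 9+6-1, 5+2-1, 12+0) = 14
v[6] = max(2+14-1, 6+11-1, 9+9-1, 5+6-1, 12+2-1, 19+0) = 19
v[7] = max(2+19-1, 6+14-1, 9+11-1, …, 19+2-1, 23+0) = 23
v[8] = max(2+23-1, 6+19-1, 9+14-1, …, 23+2-1, 20+0) = 24
One optimal plan: pieces 7 + 1 (1 cut) → ¢25 − ¢1 = ¢24.

24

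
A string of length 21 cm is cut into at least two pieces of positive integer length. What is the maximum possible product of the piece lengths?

2187

Let g[k] be the best product for length k (with at least one cut). For each first piece i, the rest contributes max(k−i, g[k−i]).
g[2] = 1×max(1,0) = 1×1 = 1
g[3] = 1×max(2,1) = 1×2 = 2
g[4] = 2×max(2,1) = 2×2 = 4
g[5] = 2×max(3,2) = 2×3 = 6
g[6] = 3×max(3,2) = 3×3 = 9
g[7] = 2×max(5,6) = 2×6 = 12
g[8] = 2×max(6,9) = 2×9 = 18
g[9] = 3×max(6,9) = 3×9 = 27
g[10] = 2×max(8,18) = 2×18 = 36
g[11] = 2×max(9,27) = 2×27 = 54
g[12] = 3×max(9,27) = 3×27 = 81
g[13] = 2×max(11,54) = 2×54 = 108
g[14] = 2×max(12,81) = 2×81 = 162
g[15] = 3×max(12,81) = 3×81 = 243
g[16] = 2×max(14,162) = 2×162 = 324
g[17] = 2×max(15,243) = 2×243 = 486
g[18] = 3×max(15,243) = 3×243 = 729
g[19] = 2×max(17,486) = 2×486 = 972
g[20] = 2×max(18,729) = 2×729 = 1458
g[21] = 3×max(18,729) = 3×729 = 2187
One optimal split: 3 + 3 + 3 + 3 + 3 + 3 + 3; product 3×3×3×3×3×3×3 = 2187.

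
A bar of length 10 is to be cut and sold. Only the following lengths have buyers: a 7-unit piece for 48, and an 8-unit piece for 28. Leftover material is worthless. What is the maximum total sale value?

Consider every possible first cut. r[k] is the best of p[i]+r[k−i] over all sellable i≤k.
r[1] = 0
r[2] = 0
r[3] = 0
r[4] = 0
r[5] = 0
r[6] = 0
r[7] = 48
r[8] = max(48+0, 28+0) = 48
r[9] = max(48+0, 28+0) = 48
r[10] = max(48+0, 28+0) = 48
One optimal cutting: pieces 7 with 3 units of scrap → 48.

48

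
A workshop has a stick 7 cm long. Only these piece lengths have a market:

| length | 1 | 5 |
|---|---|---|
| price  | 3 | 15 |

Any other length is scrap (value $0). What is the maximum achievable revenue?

Let r[k] be the best obtainable value from length k. For each k, try every first piece i and keep the best of price[i] + r[k−i].
r[1] = 3
r[2] = 6  (first piece 1, then r[1]=3)
r[3] = 9  (first piece 1, then r[2]=6)
r[4] = 12  (first piece 1, then r[3]=9)
r[5] = max(3+12, 15+0) = 15
r[6] = max(3+15, 15+3) = 18
r[7] = max(3+18, 15+6) = 21
One optimal cutting: 1 + 1 + 1 + 1 + 1 + 1 + 1 → $21.

21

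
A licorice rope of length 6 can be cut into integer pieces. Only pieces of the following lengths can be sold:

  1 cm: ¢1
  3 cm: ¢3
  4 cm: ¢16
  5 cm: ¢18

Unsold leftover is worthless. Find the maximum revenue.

Let best[k] be the best obtainable value from length k. For each k, try every first piece i and keep the best of price[i] + best[k−i].
best[1] = 1
best[2] = 2  (first piece 1, then best[1]=1)
best[3] = 3  (first piece 1, then best[2]=2)
best[4] = 16
best[5] = 18
best[6] = 19  (first piece 1, then best[5]=18)
One optimal cutting: 5 + 1 → ¢19.

19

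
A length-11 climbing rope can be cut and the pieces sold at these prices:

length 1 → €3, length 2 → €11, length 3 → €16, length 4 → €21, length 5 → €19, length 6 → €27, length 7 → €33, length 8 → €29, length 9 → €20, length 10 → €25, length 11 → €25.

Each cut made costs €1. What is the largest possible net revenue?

56

Consider every possible first cut. net[k] is the best of p[i]+net[k−i] over all sellable i≤k, charging 1 whenever i<k.
net[1] = 3
net[2] = 11
net[3] = 16
net[4] = 21  (first piece 2, then net[2]=11)
net[5] = 26  (first piece 2, then net[3]=16)
net[6] = 31  (first piece 2, then net[4]=21)
net[7] = 36  (first piece 2, then net[5]=26)
net[8] = 41  (first piece 2, then net[6]=31)
net[9] = 46  (first piece 2, then net[7]=36)
net[10] = 51  (first piece 2, then net[8]=41)
net[11] = 56  (first piece 2, then net[9]=46)
One optimal plan: pieces 3 + 2 + 2 + 2 + 2 (4 cuts) → €60 − €4 = €56.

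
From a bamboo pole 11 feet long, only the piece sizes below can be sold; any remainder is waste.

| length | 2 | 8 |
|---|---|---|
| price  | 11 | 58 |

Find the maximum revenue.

Consider every possible first cut. f[k] is the best of p[i]+f[k−i] over all sellable i≤k.
f[1] = 0
f[2] = 11
f[3] = 11
f[4] = 22  (first piece 2, then f[2]=11)
f[5] = 22
f[6] = 33  (first piece 2, then f[4]=22)
f[7] = 33
f[8] = max(11+33, 58+0) = 58
f[9] = max(11+33, 58+0) = 58
f[10] = max(11+58, 58+11) = 69
f[11] = max(11+58, 58+11) = 69
One optimal cutting: pieces 8 + 2 with 1 foot of scrap → $69.

69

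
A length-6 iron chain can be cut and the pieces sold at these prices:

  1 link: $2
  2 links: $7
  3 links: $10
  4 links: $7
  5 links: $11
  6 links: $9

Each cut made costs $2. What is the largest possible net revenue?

18

Let net[k] be the best obtainable value from length k. For each k, try every first piece i and keep the best of price[i] + net[k−i] minus the 2 cut fee when i<k.
net[1] = 2
net[2] = 7
net[3] = 10
net[4] = 12  (first piece 2, then net[2]=7)
net[5] = 15  (first piece 2, then net[3]=10)
net[6] = 18  (first piece 3, then net[3]=10)
One optimal plan: pieces 3 + 3 (1 cut) → $20 − $2 = $18.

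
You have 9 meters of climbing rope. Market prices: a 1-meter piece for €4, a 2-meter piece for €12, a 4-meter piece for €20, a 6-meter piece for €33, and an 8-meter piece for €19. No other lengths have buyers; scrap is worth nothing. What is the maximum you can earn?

52

Build r[k] bottom-up: r[k] = max over allowed piece i of (p[i] + r[k−i]).
r[1] = 4
r[2] = max(4+4, 12+0) = 12
r[3] = max(4+12, 12+4) = 16
r[4] = max(4+16, 12+12, 20+0) = 24
r[5] = max(4+24, 12+16, 20+4) = 28
r[6] = max(4+28, 12+24, 20+12, 33+0) = 36
r[7] = max(4+36, 12+28, 20+16, 33+4) = 40
r[8] = max(4+40, 12+36, 20+24, 33+12, 19+0) = 48
r[9] = max(4+48, 12+40, 20+28, 33+16, 19+4) = 52
One optimal cutting: 2 + 2 + 2 + 2 + 1 → €52.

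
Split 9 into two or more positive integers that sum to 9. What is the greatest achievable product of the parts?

Fill f[k] for k=2..9: at each k try every first piece i and multiply by the better of (k−i) uncut or f[k−i].
Small cases: f[2]=1.
f[3] = 1·max(2,1) = 1·2 = 2
f[4] = 2·max(2,1) = 2·2 = 4
f[5] = 2·max(3,2) = 2·3 = 6
f[6] = 3·max(3,2) = 3·3 = 9
f[7] = 2·max(5,6) = 2·6 = 12
f[8] = 2·max(6,9) = 2·9 = 18
f[9] = 3·max(6,9) = 3·9 = 27
One optimal split: 3 + 3 + 3; product 3·3·3 = 27.

27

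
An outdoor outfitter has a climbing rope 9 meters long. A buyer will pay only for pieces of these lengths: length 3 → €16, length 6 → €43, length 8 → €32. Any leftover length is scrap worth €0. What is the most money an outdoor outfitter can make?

Build f[k] bottom-up: f[k] = max over allowed piece i of (p[i] + f[k−i]).
f[1] = 0
f[2] = 0
f[3] = 16
f[4] = 16
f[5] = 16
f[6] = 43
f[7] = 43
f[8] = 43
f[9] = 59  (first piece 3, then f[6]=43)
One optimal cutting: 6 + 3 → €59.

59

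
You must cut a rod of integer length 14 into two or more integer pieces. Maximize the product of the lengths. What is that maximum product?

162

Fill g[k] for k=2..14: at each k try every first piece i and multiply by the better of (k−i) uncut or g[k−i].
g[2] = 1*max(1,0) = 1*1 = 1
g[3] = 1*max(2,1) = 1*2 = 2
g[4] = 2*max(2,1) = 2*2 = 4
g[5] = 2*max(3,2) = 2*3 = 6
g[6] = 3*max(3,2) = 3*3 = 9
g[7] = 2*max(5,6) = 2*6 = 12
g[8] = 2*max(6,9) = 2*9 = 18
g[9] = 3*max(6,9) = 3*9 = 27
g[10] = 2*max(8,18) = 2*18 = 36
g[11] = 2*max(9,27) = 2*27 = 54
g[12] = 3*max(9,27) = 3*27 = 81
g[13] = 2*max(11,54) = 2*54 = 108
g[14] = 2*max(12,81) = 2*81 = 162
One optimal split: 3 + 3 + 3 + 3 + 2; product 3*3*3*3*2 = 162.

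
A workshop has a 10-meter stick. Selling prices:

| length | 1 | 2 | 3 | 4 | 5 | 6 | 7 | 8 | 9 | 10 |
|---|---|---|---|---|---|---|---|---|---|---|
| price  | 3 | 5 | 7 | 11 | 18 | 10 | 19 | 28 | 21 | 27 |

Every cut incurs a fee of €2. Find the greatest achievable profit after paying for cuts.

34

Build v[k] bottom-up: v[k] = max over allowed piece i of (p[i] + v[k−i]) − 2 per cut.
v[1] = 3
v[2] = max(3+3-2, 5+0) = 5
v[3] = max(3+5-2, 5+3-2, 7+0) = 7
v[4] = max(3+7-2, 5+5-2, 7+3-2, 11+0) = 11
v[5] = max(3+11-2, 5+7-2, 7+5-2, 11+3-2, 18+0) = 18
v[6] = max(3+18-2, 5+11-2, 7+7-2, 11+5-2, 18+3-2, 10+0) = 19
v[7] = max(3+19-2, 5+18-2, 7+11-2, …, 10+3-2, 19+0) = 21
v[8] = max(3+21-2, 5+19-2, 7+18-2, …, 19+3-2, 28+0) = 28
v[9] = max(3+28-2, 5+21-2, 7+19-2, …, 28+3-2, 21+0) = 29
v[10] = max(3+29-2, 5+28-2, 7+21-2, …, 21+3-2, 27+0) = 34
One optimal plan: pieces 5 + 5 (1 cut) → €36 − €2 = €34.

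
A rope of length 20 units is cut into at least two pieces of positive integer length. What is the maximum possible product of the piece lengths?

Fill prod[k] for k=2..20: at each k try every first piece i and multiply by the better of (k−i) uncut or prod[k−i].
prod[2] = 1·max(1,0) = 1·1 = 1
prod[3] = max(1·2, 2·1) = 2
prod[4] = max(1·3, 2·2, 3·1) = 4
prod[5] = max(1·4, 2·3, 3·2, 4·1) = 6
prod[6] = max(1·6, 2·4, 3·3, 4·2, 5·1) = 9
prod[7] = max(1·9, 2·6, 3·4, 4·3, 5·2, 6·1) = 12
prod[8] = max(1·12, 2·9, 3·6, …, 6·2, 7·1) = 18
prod[9] = max(1·18, 2·12, 3·9, …, 7·2, 8·1) = 27
prod[10] = max(1·27, 2·18, 3·12, …, 8·2, 9·1) = 36
prod[11] = max(1·36, 2·27, 3·18, …, 9·2, 10·1) = 54
prod[12] = max(1·54, 2·36, 3·27, …, 10·2, 11·1) = 81
prod[13] = max(1·81, 2·54, 3·36, …, 11·2, 12·1) = 108
prod[14] = max(1·108, 2·81, 3·54, …, 12·2, 13·1) = 162
prod[15] = max(1·162, 2·108, 3·81, …, 13·2, 14·1) = 243
prod[16] = max(1·243, 2·162, 3·108, …, 14·2, 15·1) = 324
prod[17] = max(1·324, 2·243, 3·162, …, 15·2, 16·1) = 486
prod[18] = max(1·486, 2·324, 3·243, …, 16·2, 17·1) = 729
prod[19] = max(1·729, 2·486, 3·324, …, 17·2, 18·1) = 972
prod[20] = max(1·972, 2·729, 3·486, …, 18·2, 19·1) = 1458
One optimal split: 3 + 3 + 3 + 3 + 3 + 3 + 2; product 3·3·3·3·3·3·2 = 1458.

1458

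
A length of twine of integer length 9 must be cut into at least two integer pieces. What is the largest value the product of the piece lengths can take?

Define g[k] = max over 1≤i<k of i · max(k−i, g[k−i]); the inner max lets the remainder stay uncut if that's better.
g[2] = 1×max(1,0) = 1×1 = 1
g[3] = max(1×2, 2×1) = 2
g[4] = max(1×3, 2×2, 3×1) = 4
g[5] = max(1×4, 2×3, 3×2, 4×1) = 6
g[6] = max(1×6, 2×4, 3×3, 4×2, 5×1) = 9
g[7] = max(1×9, 2×6, 3×4, 4×3, 5×2, 6×1) = 12
g[8] = max(1×12, 2×9, 3×6, …, 6×2, 7×1) = 18
g[9] = max(1×18, 2×12, 3×9, …, 7×2, 8×1) = 27
One optimal split: 3 + 3 + 3; product 3×3×3 = 27.

27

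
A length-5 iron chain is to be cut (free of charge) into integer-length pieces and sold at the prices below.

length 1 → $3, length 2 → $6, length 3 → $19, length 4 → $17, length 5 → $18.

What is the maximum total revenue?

Build r[k] bottom-up: r[k] = max over allowed piece i of (p[i] + r[k−i]).
r[1] = 3
r[2] = 6  (first piece 1, then r[1]=3)
r[3] = 19
r[4] = 22  (first piece 1, then r[3]=19)
r[5] = 25  (first piece 1, then r[4]=22)
One optimal cutting: 3 + 1 + 1 → $19 + $3 + $3 = $25.

25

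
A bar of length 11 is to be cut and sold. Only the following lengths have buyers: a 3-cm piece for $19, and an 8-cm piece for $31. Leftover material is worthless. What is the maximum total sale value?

Build r[k] bottom-up: r[k] = max over allowed piece i of (p[i] + r[k−i]).
r[1] = 0
r[2] = 0
r[3] = 19
r[4] = 19
r[5] = 19
r[6] = 38  (first piece 3, then r[3]=19)
r[7] = 38
r[8] = max(19+19, 31+0) = 38
r[9] = max(19+38, 31+0) = 57
r[10] = max(19+38, 31+0) = 57
r[11] = max(19+38, 31+19) = 57
One optimal cutting: pieces 3 + 3 + 3 with 2 cm of scrap → $57.

57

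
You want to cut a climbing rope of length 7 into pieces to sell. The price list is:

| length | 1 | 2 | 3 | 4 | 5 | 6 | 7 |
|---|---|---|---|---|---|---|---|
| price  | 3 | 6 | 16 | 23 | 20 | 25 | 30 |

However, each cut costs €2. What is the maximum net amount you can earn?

37

Build v[k] bottom-up: v[k] = max over allowed piece i of (p[i] + v[k−i]) − 2 per cut.
v[1] = 3
v[2] = 6
v[3] = 16
v[4] = 23
v[5] = 24  (first piece 1, then v[4]=23)
v[6] = 30  (first piece 3, then v[3]=16)
v[7] = 37  (first piece 3, then v[4]=23)
One optimal plan: pieces 4 + 3 (1 cut) → €39 − €2 = €37.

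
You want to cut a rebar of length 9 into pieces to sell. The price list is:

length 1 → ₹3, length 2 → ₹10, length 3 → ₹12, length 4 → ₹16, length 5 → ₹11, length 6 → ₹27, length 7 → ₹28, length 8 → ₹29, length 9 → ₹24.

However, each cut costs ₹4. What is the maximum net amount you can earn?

35

Build r[k] bottom-up: r[k] = max over allowed piece i of (p[i] + r[k−i]) − 4 per cut.
r[1] = 3
r[2] = 10
r[3] = 12
r[4] = 16  (first piece 2, then r[2]=10)
r[5] = 18  (first piece 2, then r[3]=12)
r[6] = 27
r[7] = 28
r[8] = 33  (first piece 2, then r[6]=27)
r[9] = 35  (first piece 3, then r[6]=27)
One optimal plan: pieces 6 + 3 (1 cut) → ₹39 − ₹4 = ₹35.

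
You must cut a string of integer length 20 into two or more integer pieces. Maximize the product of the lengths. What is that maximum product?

1458

Define P[k] = max over 1≤i<k of i · max(k−i, P[k−i]); the inner max lets the remainder stay uncut if that's better.
P[2] = 1*max(1,0) = 1*1 = 1
P[3] = max(1*2, 2*1) = 2
P[4] = max(1*3, 2*2, 3*1) = 4
P[5] = max(1*4, 2*3, 3*2, 4*1) = 6
P[6] = max(1*6, 2*4, 3*3, 4*2, 5*1) = 9
P[7] = max(1*9, 2*6, 3*4, 4*3, 5*2, 6*1) = 12
P[8] = max(1*12, 2*9, 3*6, …, 6*2, 7*1) = 18
P[9] = max(1*18, 2*12, 3*9, …, 7*2, 8*1) = 27
P[10] = max(1*27, 2*18, 3*12, …, 8*2, 9*1) = 36
P[11] = max(1*36, 2*27, 3*18, …, 9*2, 10*1) = 54
P[12] = max(1*54, 2*36, 3*27, …, 10*2, 11*1) = 81
P[13] = max(1*81, 2*54, 3*36, …, 11*2, 12*1) = 108
P[14] = max(1*108, 2*81, 3*54, …, 12*2, 13*1) = 162
P[15] = max(1*162, 2*108, 3*81, …, 13*2, 14*1) = 243
P[16] = max(1*243, 2*162, 3*108, …, 14*2, 15*1) = 324
P[17] = max(1*324, 2*243, 3*162, …, 15*2, 16*1) = 486
P[18] = max(1*486, 2*324, 3*243, …, 16*2, 17*1) = 729
P[19] = max(1*729, 2*486, 3*324, …, 17*2, 18*1) = 972
P[20] = max(1*972, 2*729, 3*486, …, 18*2, 19*1) = 1458
One optimal split: 3 + 3 + 3 + 3 + 3 + 3 + 2; product 3*3*3*3*3*3*2 = 1458.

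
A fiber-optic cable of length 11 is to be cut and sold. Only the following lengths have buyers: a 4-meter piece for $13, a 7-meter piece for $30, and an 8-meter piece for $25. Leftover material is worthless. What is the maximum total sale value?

Build r[k] bottom-up: r[k] = max over allowed piece i of (p[i] + r[k−i]).
r[1] = 0
r[2] = 0
r[3] = 0
r[4] = 13
r[5] = 13
r[6] = 13
r[7] = 30
r[8] = 30
r[9] = 30
r[10] = 30
r[11] = 43  (first piece 4, then r[7]=30)
One optimal cutting: 7 + 4 → $43.

43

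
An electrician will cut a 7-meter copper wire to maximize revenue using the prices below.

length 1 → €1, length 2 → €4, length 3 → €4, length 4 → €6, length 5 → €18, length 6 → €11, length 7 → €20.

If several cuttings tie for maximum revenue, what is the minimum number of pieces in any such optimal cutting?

2

Consider every possible first cut. r[k] is the best of p[i]+r[k−i] over all sellable i≤k.
r[1] = 1
r[2] = max(1+1, 4+0) = 4
r[3] = max(1+4, 4+1, 4+0) = 5
r[4] = max(1+5, 4+4, 4+1, 6+0) = 8
r[5] = max(1+8, 4+5, 4+4, 6+1, 18+0) = 18
r[6] = max(1+18, 4+8, 4+5, 6+4, 18+1, 11+0) = 19
r[7] = max(1+19, 4+18, 4+8, …, 11+1, 20+0) = 22
Maximum revenue is €22.
Now minimize piece count subject to staying optimal: for each k, pieces[k] = 1 + min over i with p[i]+r[k−i]=r[k] of pieces[k−i].
pieces[4] = 2
pieces[5] = 1
pieces[6] = 2
pieces[7] = 2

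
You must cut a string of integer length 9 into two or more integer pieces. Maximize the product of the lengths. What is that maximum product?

27

Fill g[k] for k=2..9: at each k try every first piece i and multiply by the better of (k−i) uncut or g[k−i].
g[2] = 1×max(1,0) = 1×1 = 1
g[3] = 1×max(2,1) = 1×2 = 2
g[4] = 2×max(2,1) = 2×2 = 4
g[5] = 2×max(3,2) = 2×3 = 6
g[6] = 3×max(3,2) = 3×3 = 9
g[7] = 2×max(5,6) = 2×6 = 12
g[8] = 2×max(6,9) = 2×9 = 18
g[9] = 3×max(6,9) = 3×9 = 27
One optimal split: 3 + 3 + 3; product 3×3×3 = 27.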